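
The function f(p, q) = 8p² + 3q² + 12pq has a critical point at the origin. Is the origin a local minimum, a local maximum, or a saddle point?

saddle point

The Hessian at the origin is H = [[16, 12], [12, 6]].
det H = 16·6 − (12)² = -48 < 0, so H is indefinite.
Therefore the origin is a saddle point.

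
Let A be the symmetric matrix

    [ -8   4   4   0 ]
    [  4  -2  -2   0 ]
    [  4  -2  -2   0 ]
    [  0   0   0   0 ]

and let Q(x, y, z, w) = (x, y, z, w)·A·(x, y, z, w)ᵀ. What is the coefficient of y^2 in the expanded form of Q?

The coefficient of y^2 is the diagonal entry A[2,2] = -2.

-2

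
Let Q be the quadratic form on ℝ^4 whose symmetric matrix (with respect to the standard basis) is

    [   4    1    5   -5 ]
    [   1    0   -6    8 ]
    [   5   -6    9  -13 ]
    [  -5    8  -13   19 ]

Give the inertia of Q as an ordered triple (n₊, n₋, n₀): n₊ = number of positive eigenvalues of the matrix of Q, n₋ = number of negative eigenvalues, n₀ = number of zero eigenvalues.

Congruent diagonalization of A (simultaneous row and column reduction) yields pivots 4, -1/4, 213, -10/213.
So there are 2 positive, 2 negative pivots.

(2, 2, 0)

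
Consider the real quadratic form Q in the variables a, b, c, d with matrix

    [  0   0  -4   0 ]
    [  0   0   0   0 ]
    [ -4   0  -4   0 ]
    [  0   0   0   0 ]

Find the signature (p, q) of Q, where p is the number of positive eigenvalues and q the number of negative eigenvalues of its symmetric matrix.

By Sylvester's law of inertia any congruent diagonalization of A has 1 positive, 1 negative and 2 zero entries.

(1, 1)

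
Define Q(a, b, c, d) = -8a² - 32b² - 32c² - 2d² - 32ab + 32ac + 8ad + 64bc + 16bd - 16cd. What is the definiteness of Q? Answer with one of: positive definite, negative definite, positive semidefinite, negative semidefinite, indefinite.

negative semidefinite

Write A = [[-8, -16, 16, 4], [-16, -32, 32, 8], [16, 32, -32, -8], [4, 8, -8, -2]].
Applying the same elementary operations to the rows and columns of A produces a congruent diagonal matrix with entries -8, 0, 0, 0.
Counting signs: 1 negative, 3 zero.
Hence Q is negative semidefinite.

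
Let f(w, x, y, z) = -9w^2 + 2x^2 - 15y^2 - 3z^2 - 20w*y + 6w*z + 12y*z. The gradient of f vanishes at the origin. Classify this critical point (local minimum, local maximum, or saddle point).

saddle point

The Hessian at the origin is H = [[-18, 0, -20, 6], [0, 4, 0, 0], [-20, 0, -30, 12], [6, 0, 12, -6]].
An LDLᵀ factorisation of H has diagonal entries -18, 4, -70/9, -12/35.
That gives 1 positive, 3 negative pivots.
H is indefinite, so the origin is a saddle point.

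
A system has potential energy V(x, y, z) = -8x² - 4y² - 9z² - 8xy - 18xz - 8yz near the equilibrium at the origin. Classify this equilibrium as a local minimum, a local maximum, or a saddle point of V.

The Hessian at the origin is H = [[-16, -8, -18], [-8, -8, -8], [-18, -8, -18]].
Row-reducing H symmetrically gives the diagonal entries -16, -4, 5/2.
Counting signs: 1 positive, 2 negative.
H is indefinite, so the origin is a saddle point.

saddle point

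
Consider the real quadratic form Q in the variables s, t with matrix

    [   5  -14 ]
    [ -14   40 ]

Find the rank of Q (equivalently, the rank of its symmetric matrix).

2

An LDLᵀ factorisation of A has diagonal entries 5, 4/5.
Counting signs: 2 positive.
The rank is the number of nonzero pivots: 2.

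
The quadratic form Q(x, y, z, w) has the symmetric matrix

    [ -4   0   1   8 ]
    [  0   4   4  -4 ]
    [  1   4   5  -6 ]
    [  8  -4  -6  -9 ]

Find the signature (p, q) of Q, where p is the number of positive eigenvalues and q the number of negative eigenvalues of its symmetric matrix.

Row-reducing A symmetrically gives the diagonal entries -4, 4, 5/4, 3.
Counting signs: 3 positive, 1 negative.

(3, 1)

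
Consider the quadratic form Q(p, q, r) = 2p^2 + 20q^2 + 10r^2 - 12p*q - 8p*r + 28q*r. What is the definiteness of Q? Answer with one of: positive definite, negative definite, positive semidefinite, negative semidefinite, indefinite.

The associated matrix is A = [[2, -6, -4], [-6, 20, 14], [-4, 14, 10]].
Congruent diagonalization of A (simultaneous row and column reduction) yields pivots 2, 2, 0.
That gives 2 positive, 1 zero pivots.
Hence Q is positive semidefinite.

positive semidefinite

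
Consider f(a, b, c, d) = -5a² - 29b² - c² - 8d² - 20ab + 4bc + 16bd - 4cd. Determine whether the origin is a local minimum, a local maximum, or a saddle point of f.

The Hessian at the origin is H = [[-10, -20, 0, 0], [-20, -58, 4, 16], [0, 4, -2, -4], [0, 16, -4, -16]].
An LDLᵀ factorisation of H has diagonal entries -10, -18, -10/9, -8/5.
Counting signs: 4 negative.
H is negative definite, so the origin is a strict local maximum.

local maximum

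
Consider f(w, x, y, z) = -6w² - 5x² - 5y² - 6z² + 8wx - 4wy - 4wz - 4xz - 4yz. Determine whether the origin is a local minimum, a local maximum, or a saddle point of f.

local maximum

The Hessian at the origin is H = [[-12, 8, -4, -4], [8, -10, 0, -4], [-4, 0, -10, -4], [-4, -4, -4, -12]].
Congruent diagonalization of H (simultaneous row and column reduction) yields pivots -12, -14/3, -50/7, -24/25.
That gives 4 negative pivots.
H is negative definite, so the origin is a strict local maximum.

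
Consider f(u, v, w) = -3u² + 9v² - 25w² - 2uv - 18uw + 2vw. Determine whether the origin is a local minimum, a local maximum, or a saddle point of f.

saddle point

The Hessian at the origin is H = [[-6, -2, -18], [-2, 18, 2], [-18, 2, -50]].
Applying the same elementary operations to the rows and columns of H produces a congruent diagonal matrix with entries -6, 56/3, 4/7.
That gives 2 positive, 1 negative pivots.
H is indefinite, so the origin is a saddle point.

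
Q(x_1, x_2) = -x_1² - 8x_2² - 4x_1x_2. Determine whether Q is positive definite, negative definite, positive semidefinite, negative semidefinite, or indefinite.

The symmetric matrix of Q is A = [[-1, -2], [-2, -8]].
Leading principal minors: Δ_1 = -1, Δ_2 = 4.
The signs alternate starting with Δ_1 < 0, so by Sylvester's criterion Q is negative definite.

negative definite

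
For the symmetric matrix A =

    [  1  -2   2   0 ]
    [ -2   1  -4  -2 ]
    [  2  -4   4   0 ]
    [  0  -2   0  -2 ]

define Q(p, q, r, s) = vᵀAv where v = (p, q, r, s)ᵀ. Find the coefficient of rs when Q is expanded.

0

The coefficient of rs is A[3,4] + A[4,3] = 2·0 = 0.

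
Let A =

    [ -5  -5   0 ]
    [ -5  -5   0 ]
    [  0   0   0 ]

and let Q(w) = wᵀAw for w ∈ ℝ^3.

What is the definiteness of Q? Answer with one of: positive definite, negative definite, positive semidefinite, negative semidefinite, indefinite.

negative semidefinite

Applying the same elementary operations to the rows and columns of A produces a congruent diagonal matrix with entries -5, 0, 0.
So there are 1 negative, 2 zero pivots.
Hence Q is negative semidefinite.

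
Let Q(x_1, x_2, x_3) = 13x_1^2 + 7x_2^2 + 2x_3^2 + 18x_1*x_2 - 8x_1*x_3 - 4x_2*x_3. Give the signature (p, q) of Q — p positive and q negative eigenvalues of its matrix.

Write A = [[13, 9, -4], [9, 7, -2], [-4, -2, 2]].
Applying the same elementary operations to the rows and columns of A produces a congruent diagonal matrix with entries 13, 10/13, 0.
Counting signs: 2 positive, 1 zero.

(2, 0)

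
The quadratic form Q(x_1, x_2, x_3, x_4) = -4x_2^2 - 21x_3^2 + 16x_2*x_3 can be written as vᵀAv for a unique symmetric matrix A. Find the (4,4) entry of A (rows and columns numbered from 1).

The coefficient of x_4^2 in Q is 0, and that is exactly A[4,4].

0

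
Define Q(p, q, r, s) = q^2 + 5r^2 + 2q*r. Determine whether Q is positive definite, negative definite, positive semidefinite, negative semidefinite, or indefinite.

positive semidefinite

The associated matrix is A = [[0, 0, 0, 0], [0, 1, 1, 0], [0, 1, 5, 0], [0, 0, 0, 0]].
Applying the same elementary operations to the rows and columns of A produces a congruent diagonal matrix with entries 0, 1, 4, 0.
Counting signs: 2 positive, 2 zero.
Hence Q is positive semidefinite.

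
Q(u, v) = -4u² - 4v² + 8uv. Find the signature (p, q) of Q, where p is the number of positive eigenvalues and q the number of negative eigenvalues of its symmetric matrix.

Write A = [[-4, 4], [4, -4]].
Row-reducing A symmetrically gives the diagonal entries -4, 0.
Counting signs: 1 negative, 1 zero.

(0, 1)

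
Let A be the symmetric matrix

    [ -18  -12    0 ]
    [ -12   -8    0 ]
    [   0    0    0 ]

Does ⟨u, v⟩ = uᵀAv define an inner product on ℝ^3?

Row-reducing A symmetrically gives the diagonal entries -18, 0, 0.
That gives 1 negative, 2 zero pivots.
Hence Q is negative semidefinite.
⟨·,·⟩ is an inner product exactly when A is positive definite.

no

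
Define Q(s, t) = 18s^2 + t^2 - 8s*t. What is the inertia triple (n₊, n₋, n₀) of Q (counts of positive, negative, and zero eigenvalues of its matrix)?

The symmetric matrix is A = [[18, -4], [-4, 1]].
Symmetric row and column elimination reduces A to a congruent diagonal form with pivots 18, 1/9.
That gives 2 positive pivots.

(2, 0, 0)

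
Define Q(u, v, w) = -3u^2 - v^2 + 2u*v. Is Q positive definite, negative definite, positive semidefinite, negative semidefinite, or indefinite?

The symmetric matrix is A = [[-3, 1, 0], [1, -1, 0], [0, 0, 0]].
Row-reducing A symmetrically gives the diagonal entries -3, -2/3, 0.
So there are 2 negative, 1 zero pivots.
Hence Q is negative semidefinite.

negative semidefinite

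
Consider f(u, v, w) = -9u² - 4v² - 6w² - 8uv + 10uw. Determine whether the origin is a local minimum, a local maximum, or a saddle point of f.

local maximum

The Hessian at the origin is H = [[-18, -8, 10], [-8, -8, 0], [10, 0, -12]].
Symmetric row and column elimination reduces H to a congruent diagonal form with pivots -18, -40/9, -2.
Counting signs: 3 negative.
H is negative definite, so the origin is a strict local maximum.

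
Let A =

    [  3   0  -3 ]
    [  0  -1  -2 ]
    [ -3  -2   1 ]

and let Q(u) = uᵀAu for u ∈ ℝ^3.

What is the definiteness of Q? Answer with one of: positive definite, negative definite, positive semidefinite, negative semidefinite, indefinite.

Applying the same elementary operations to the rows and columns of A produces a congruent diagonal matrix with entries 3, -1, 2.
So there are 2 positive, 1 negative pivots.
Hence Q is indefinite.

indefinite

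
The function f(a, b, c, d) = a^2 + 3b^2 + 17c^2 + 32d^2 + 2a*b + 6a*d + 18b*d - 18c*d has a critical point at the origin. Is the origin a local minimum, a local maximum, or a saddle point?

local minimum

The Hessian at the origin is H = [[2, 2, 0, 6], [2, 6, 0, 18], [0, 0, 34, -18], [6, 18, -18, 64]].
An LDLᵀ factorisation of H has diagonal entries 2, 4, 34, 8/17.
Counting signs: 4 positive.
H is positive definite, so the origin is a strict local minimum.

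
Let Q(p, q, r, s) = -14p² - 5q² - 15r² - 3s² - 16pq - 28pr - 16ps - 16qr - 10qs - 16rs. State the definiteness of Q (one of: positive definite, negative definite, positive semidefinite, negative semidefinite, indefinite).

The symmetric matrix is A = [[-14, -8, -14, -8], [-8, -5, -8, -5], [-14, -8, -15, -8], [-8, -5, -8, -3]].
Applying the same elementary operations to the rows and columns of A produces a congruent diagonal matrix with entries -14, -3/7, -1, 2.
That gives 1 positive, 3 negative pivots.
Hence Q is indefinite.

indefinite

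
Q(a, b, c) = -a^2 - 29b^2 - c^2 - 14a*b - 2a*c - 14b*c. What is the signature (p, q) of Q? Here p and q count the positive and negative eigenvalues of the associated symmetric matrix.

The symmetric matrix is A = [[-1, -7, -1], [-7, -29, -7], [-1, -7, -1]].
Applying the same elementary operations to the rows and columns of A produces a congruent diagonal matrix with entries -1, 20, 0.
So there are 1 positive, 1 negative, 1 zero pivots.

(1, 1)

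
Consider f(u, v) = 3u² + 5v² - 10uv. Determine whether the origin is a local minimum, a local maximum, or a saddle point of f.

The Hessian at the origin is H = [[6, -10], [-10, 10]].
det H = 6·10 − (-10)² = -40 < 0, so H is indefinite.
Therefore the origin is a saddle point.

saddle point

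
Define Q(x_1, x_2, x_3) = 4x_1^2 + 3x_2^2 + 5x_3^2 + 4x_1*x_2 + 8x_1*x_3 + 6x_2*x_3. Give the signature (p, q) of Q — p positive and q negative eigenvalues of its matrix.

(3, 0)

The associated matrix is A = [[4, 2, 4], [2, 3, 3], [4, 3, 5]].
Row-reducing A symmetrically gives the diagonal entries 4, 2, 1/2.
That gives 3 positive pivots.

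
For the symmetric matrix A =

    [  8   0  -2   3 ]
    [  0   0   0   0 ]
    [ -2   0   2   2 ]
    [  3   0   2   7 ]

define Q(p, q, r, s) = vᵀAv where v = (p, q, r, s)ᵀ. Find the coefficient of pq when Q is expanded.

0

The coefficient of pq is A[1,2] + A[2,1] = 2·0 = 0.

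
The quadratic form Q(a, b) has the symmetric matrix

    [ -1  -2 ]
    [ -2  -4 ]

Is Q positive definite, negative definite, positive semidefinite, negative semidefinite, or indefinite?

negative semidefinite

For the 2×2 matrix [[-1, -2], [-2, -4]]: det = -1·-4 − (-2)² = 0, trace = -5.
det = 0 so one eigenvalue is zero; the form is semidefinite with the sign of the trace.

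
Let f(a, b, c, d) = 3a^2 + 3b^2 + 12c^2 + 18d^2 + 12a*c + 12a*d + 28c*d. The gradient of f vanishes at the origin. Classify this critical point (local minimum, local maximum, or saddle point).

The Hessian at the origin is H = [[6, 0, 12, 12], [0, 6, 0, 0], [12, 0, 24, 28], [12, 0, 28, 36]].
H is indefinite, so the origin is a saddle point.

saddle point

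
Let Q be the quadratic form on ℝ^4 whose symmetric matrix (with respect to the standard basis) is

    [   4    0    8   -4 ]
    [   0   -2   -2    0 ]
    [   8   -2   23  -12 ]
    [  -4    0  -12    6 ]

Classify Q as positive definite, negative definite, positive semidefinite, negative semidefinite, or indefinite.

Applying the same elementary operations to the rows and columns of A produces a congruent diagonal matrix with entries 4, -2, 9, 2/9.
Counting signs: 3 positive, 1 negative.
Hence Q is indefinite.

indefinite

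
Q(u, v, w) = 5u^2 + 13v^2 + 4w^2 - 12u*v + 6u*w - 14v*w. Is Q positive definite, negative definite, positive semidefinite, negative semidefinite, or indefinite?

The associated matrix is A = [[5, -6, 3], [-6, 13, -7], [3, -7, 4]].
Row-reducing A symmetrically gives the diagonal entries 5, 29/5, 6/29.
That gives 3 positive pivots.
Hence Q is positive definite.

positive definite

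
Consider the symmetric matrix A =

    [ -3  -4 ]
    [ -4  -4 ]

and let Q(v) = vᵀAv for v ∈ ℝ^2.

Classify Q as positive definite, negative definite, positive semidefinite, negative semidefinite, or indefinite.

indefinite

An LDLᵀ factorisation of A has diagonal entries -3, 4/3.
So there are 1 positive, 1 negative pivots.
Hence Q is indefinite.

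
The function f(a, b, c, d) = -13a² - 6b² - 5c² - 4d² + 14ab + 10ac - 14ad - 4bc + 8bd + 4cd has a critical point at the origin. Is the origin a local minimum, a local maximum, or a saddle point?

The Hessian at the origin is H = [[-26, 14, 10, -14], [14, -12, -4, 8], [10, -4, -10, 4], [-14, 8, 4, -8]].
Applying the same elementary operations to the rows and columns of H produces a congruent diagonal matrix with entries -26, -58/13, -166/29, -12/83.
Counting signs: 4 negative.
H is negative definite, so the origin is a strict local maximum.

local maximum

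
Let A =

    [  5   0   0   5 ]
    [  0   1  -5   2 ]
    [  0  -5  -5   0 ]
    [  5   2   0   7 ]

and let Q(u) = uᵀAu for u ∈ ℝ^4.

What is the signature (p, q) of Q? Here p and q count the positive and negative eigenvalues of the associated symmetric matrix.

Congruent diagonalization of A (simultaneous row and column reduction) yields pivots 5, 1, -30, 4/3.
That gives 3 positive, 1 negative pivots.

(3, 1)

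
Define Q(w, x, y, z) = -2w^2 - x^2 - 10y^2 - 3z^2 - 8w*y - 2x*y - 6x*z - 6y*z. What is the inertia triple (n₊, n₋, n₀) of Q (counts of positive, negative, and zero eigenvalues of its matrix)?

The associated matrix is A = [[-2, 0, -4, 0], [0, -1, -1, -3], [-4, -1, -10, -3], [0, -3, -3, -3]].
Symmetric row and column elimination reduces A to a congruent diagonal form with pivots -2, -1, -1, 6.
Counting signs: 1 positive, 3 negative.

(1, 3, 0)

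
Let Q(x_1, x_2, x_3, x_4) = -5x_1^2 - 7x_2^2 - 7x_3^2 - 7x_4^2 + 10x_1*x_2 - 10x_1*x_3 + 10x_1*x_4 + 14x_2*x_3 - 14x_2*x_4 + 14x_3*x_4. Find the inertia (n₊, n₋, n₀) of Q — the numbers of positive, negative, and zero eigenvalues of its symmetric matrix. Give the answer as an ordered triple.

(0, 2, 2)

Write A = [[-5, 5, -5, 5], [5, -7, 7, -7], [-5, 7, -7, 7], [5, -7, 7, -7]].
Symmetric row and column elimination reduces A to a congruent diagonal form with pivots -5, -2, 0, 0.
Counting signs: 2 negative, 2 zero.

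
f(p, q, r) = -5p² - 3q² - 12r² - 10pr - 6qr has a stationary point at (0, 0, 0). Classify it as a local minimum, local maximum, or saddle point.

local maximum

The Hessian at the origin is H = [[-10, 0, -10], [0, -6, -6], [-10, -6, -24]].
Congruent diagonalization of H (simultaneous row and column reduction) yields pivots -10, -6, -8.
That gives 3 negative pivots.
H is negative definite, so the origin is a strict local maximum.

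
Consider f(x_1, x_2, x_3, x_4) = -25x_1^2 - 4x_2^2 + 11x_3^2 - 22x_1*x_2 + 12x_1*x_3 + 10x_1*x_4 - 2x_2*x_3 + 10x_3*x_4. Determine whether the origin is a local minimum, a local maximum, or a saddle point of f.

The Hessian at the origin is H = [[-50, -22, 12, 10], [-22, -8, -2, 0], [12, -2, 22, 10], [10, 0, 10, 0]].
Symmetric row and column elimination reduces H to a congruent diagonal form with pivots -50, 42/25, -20/3, -20/7.
So there are 1 positive, 3 negative pivots.
H is indefinite, so the origin is a saddle point.

saddle point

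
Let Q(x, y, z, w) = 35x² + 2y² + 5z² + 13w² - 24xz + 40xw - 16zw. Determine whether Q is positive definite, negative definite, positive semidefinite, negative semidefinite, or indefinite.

positive definite

The symmetric matrix is A = [[35, 0, -12, 20], [0, 2, 0, 0], [-12, 0, 5, -8], [20, 0, -8, 13]].
Congruent diagonalization of A (simultaneous row and column reduction) yields pivots 35, 2, 31/35, 3/31.
So there are 4 positive pivots.
Hence Q is positive definite.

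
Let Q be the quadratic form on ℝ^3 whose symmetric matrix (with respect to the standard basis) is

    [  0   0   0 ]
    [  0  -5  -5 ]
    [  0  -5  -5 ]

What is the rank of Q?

1

Congruent diagonalization of A (simultaneous row and column reduction) yields pivots 0, -5, 0.
So there are 1 negative, 2 zero pivots.
The rank is the number of nonzero pivots: 1.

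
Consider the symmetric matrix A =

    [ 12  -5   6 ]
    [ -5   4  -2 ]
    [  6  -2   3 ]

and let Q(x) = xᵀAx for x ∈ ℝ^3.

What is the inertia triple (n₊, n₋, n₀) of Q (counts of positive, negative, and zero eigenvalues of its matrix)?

Symmetric row and column elimination reduces A to a congruent diagonal form with pivots 12, 23/12, -3/23.
So there are 2 positive, 1 negative pivots.

(2, 1, 0)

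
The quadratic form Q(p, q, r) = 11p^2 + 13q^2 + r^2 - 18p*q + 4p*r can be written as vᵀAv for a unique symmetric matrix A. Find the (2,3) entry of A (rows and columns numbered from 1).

The coefficient of q·r in Q is 0. For a symmetric A this equals A[2,3] + A[3,2] = 2·A[2,3].
So A[2,3] = 0/2 = 0.

0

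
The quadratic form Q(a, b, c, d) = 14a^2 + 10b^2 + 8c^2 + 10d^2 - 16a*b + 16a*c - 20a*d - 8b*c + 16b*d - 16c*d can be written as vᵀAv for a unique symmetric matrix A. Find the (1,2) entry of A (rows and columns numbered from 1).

-8

The coefficient of a·b in Q is -16. For a symmetric A this equals A[1,2] + A[2,1] = 2·A[1,2].
So A[1,2] = -16/2 = -8.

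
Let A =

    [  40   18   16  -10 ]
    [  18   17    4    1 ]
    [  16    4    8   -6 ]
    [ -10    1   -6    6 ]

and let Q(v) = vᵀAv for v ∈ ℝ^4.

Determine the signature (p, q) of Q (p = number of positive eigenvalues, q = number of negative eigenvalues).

(4, 0)

Symmetric row and column elimination reduces A to a congruent diagonal form with pivots 40, 89/10, 40/89, 1/10.
So there are 4 positive pivots.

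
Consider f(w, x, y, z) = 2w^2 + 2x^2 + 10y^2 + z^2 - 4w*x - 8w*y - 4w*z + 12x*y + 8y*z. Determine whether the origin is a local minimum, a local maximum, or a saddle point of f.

saddle point

The Hessian at the origin is H = [[4, -4, -8, -4], [-4, 4, 12, 0], [-8, 12, 20, 8], [-4, 0, 8, 2]].
H is indefinite, so the origin is a saddle point.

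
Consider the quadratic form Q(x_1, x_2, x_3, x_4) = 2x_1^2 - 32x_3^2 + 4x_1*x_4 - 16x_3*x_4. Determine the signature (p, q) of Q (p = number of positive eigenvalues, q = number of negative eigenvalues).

The associated matrix is A = [[2, 0, 0, 2], [0, 0, 0, 0], [0, 0, -32, -8], [2, 0, -8, 0]].
Row-reducing A symmetrically gives the diagonal entries 2, 0, -32, 0.
So there are 1 positive, 1 negative, 2 zero pivots.

(1, 1)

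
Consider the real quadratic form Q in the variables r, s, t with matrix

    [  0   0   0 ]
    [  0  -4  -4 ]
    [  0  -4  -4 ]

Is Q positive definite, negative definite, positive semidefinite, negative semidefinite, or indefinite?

Congruent diagonalization of A (simultaneous row and column reduction) yields pivots 0, -4, 0.
So there are 1 negative, 2 zero pivots.
Hence Q is negative semidefinite.

negative semidefinite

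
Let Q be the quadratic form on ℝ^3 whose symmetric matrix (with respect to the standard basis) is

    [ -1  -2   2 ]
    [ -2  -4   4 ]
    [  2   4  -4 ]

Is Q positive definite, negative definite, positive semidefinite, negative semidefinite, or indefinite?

negative semidefinite

Applying the same elementary operations to the rows and columns of A produces a congruent diagonal matrix with entries -1, 0, 0.
That gives 1 negative, 2 zero pivots.
Hence Q is negative semidefinite.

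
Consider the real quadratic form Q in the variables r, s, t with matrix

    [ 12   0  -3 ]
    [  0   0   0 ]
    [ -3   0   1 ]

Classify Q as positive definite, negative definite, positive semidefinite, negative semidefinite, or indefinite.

positive semidefinite

Congruent diagonalization of A (simultaneous row and column reduction) yields pivots 12, 0, 1/4.
Counting signs: 2 positive, 1 zero.
Hence Q is positive semidefinite.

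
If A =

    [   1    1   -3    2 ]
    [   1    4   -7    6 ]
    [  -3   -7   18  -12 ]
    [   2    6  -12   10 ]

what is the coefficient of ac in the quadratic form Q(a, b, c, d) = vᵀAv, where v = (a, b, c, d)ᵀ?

The coefficient of ac is A[1,3] + A[3,1] = 2·(-3) = -6.

-6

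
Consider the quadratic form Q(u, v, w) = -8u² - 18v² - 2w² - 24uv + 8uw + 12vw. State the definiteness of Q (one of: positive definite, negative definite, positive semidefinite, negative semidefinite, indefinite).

The symmetric matrix is A = [[-8, -12, 4], [-12, -18, 6], [4, 6, -2]].
Congruent diagonalization of A (simultaneous row and column reduction) yields pivots -8, 0, 0.
That gives 1 negative, 2 zero pivots.
Hence Q is negative semidefinite.

negative semidefinite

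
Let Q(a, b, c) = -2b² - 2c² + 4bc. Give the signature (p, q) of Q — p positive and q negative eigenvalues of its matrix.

Write A = [[0, 0, 0], [0, -2, 2], [0, 2, -2]].
Row-reducing A symmetrically gives the diagonal entries 0, -2, 0.
Counting signs: 1 negative, 2 zero.

(0, 1)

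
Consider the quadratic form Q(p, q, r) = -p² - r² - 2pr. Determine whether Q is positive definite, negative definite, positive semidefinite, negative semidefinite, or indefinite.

negative semidefinite

The symmetric matrix is A = [[-1, 0, -1], [0, 0, 0], [-1, 0, -1]].
Row-reducing A symmetrically gives the diagonal entries -1, 0, 0.
That gives 1 negative, 2 zero pivots.
Hence Q is negative semidefinite.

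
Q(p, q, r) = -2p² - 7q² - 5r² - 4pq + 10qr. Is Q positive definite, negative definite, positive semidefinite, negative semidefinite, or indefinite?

negative semidefinite

The associated matrix is A = [[-2, -2, 0], [-2, -7, 5], [0, 5, -5]].
Row-reducing A symmetrically gives the diagonal entries -2, -5, 0.
That gives 2 negative, 1 zero pivots.
Hence Q is negative semidefinite.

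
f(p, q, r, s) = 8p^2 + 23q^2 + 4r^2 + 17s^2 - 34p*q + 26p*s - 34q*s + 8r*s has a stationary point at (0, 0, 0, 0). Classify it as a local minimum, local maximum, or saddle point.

The Hessian at the origin is H = [[16, -34, 0, 26], [-34, 46, 0, -34], [0, 0, 8, 8], [26, -34, 8, 34]].
Applying the same elementary operations to the rows and columns of H produces a congruent diagonal matrix with entries 16, -105/4, 8, 20/21.
Counting signs: 3 positive, 1 negative.
H is indefinite, so the origin is a saddle point.

saddle point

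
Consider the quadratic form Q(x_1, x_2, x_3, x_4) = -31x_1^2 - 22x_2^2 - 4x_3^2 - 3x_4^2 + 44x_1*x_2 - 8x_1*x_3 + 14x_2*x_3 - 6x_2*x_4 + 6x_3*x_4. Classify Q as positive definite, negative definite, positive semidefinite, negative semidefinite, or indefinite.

The symmetric matrix of Q is A = [[-31, 22, -4, 0], [22, -22, 7, -3], [-4, 7, -4, 3], [0, -3, 3, -3]].
Leading principal minors: Δ_1 = -31, Δ_2 = 198, Δ_3 = -153, Δ_4 = 27.
The signs alternate starting with Δ_1 < 0, so by Sylvester's criterion Q is negative definite.

negative definite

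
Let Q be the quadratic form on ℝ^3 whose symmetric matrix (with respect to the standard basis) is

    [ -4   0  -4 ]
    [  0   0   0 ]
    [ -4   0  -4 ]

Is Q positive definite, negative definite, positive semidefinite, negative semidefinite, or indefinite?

Applying the same elementary operations to the rows and columns of A produces a congruent diagonal matrix with entries -4, 0, 0.
That gives 1 negative, 2 zero pivots.
Hence Q is negative semidefinite.

negative semidefinite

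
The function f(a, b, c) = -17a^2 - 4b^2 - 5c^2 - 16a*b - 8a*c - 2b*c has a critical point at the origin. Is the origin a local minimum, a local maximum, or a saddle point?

The Hessian at the origin is H = [[-34, -16, -8], [-16, -8, -2], [-8, -2, -10]].
Congruent diagonalization of H (simultaneous row and column reduction) yields pivots -34, -8/17, -3/2.
That gives 3 negative pivots.
H is negative definite, so the origin is a strict local maximum.

local maximum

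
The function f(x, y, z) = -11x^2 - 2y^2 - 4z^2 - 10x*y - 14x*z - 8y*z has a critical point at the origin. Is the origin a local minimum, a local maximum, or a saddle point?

saddle point

The Hessian at the origin is H = [[-22, -10, -14], [-10, -4, -8], [-14, -8, -8]].
Symmetric row and column elimination reduces H to a congruent diagonal form with pivots -22, 6/11, -4.
So there are 1 positive, 2 negative pivots.
H is indefinite, so the origin is a saddle point.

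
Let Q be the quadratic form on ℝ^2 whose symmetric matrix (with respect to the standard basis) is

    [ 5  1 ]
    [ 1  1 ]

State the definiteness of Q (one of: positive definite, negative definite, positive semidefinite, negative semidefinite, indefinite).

Congruent diagonalization of A (simultaneous row and column reduction) yields pivots 5, 4/5.
Counting signs: 2 positive.
Hence Q is positive definite.

positive definite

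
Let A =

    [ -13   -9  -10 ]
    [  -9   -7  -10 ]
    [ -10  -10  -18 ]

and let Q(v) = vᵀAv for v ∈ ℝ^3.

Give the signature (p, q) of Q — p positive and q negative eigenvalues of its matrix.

Symmetric row and column elimination reduces A to a congruent diagonal form with pivots -13, -10/13, 2.
So there are 1 positive, 2 negative pivots.

(1, 2)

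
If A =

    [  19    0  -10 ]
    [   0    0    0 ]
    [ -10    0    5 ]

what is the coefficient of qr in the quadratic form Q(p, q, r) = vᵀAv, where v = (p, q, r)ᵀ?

The coefficient of qr is A[2,3] + A[3,2] = 2·0 = 0.

0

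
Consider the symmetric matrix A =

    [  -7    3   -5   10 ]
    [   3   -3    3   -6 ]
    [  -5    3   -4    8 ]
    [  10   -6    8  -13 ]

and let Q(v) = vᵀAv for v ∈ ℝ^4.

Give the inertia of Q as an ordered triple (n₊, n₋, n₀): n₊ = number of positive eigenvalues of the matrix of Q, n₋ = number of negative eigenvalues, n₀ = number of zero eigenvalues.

(1, 2, 1)

Congruent diagonalization of A (simultaneous row and column reduction) yields pivots -7, -12/7, 0, 3.
That gives 1 positive, 2 negative, 1 zero pivots.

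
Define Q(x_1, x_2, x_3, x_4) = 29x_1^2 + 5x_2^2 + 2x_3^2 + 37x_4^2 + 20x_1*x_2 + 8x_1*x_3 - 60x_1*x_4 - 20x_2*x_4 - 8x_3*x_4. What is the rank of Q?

4

Write A = [[29, 10, 4, -30], [10, 5, 0, -10], [4, 0, 2, -4], [-30, -10, -4, 37]].
Symmetric row and column elimination reduces A to a congruent diagonal form with pivots 29, 45/29, 2/9, 5.
That gives 4 positive pivots.
The rank is the number of nonzero pivots: 4.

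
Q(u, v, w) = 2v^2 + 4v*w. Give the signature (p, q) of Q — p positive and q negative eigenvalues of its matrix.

(1, 1)

The symmetric matrix is A = [[0, 0, 0], [0, 2, 2], [0, 2, 0]].
Congruent diagonalization of A (simultaneous row and column reduction) yields pivots 0, 2, -2.
That gives 1 positive, 1 negative, 1 zero pivots.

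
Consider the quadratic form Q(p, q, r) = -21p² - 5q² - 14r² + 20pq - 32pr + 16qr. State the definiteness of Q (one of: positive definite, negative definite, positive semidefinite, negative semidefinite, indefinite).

negative definite

Write A = [[-21, 10, -16], [10, -5, 8], [-16, 8, -14]].
Congruent diagonalization of A (simultaneous row and column reduction) yields pivots -21, -5/21, -6/5.
That gives 3 negative pivots.
Hence Q is negative definite.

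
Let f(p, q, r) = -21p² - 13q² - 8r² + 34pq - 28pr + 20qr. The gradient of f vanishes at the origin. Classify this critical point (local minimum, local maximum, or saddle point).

saddle point

The Hessian at the origin is H = [[-42, 34, -28], [34, -26, 20], [-28, 20, -16]].
Congruent diagonalization of H (simultaneous row and column reduction) yields pivots -42, 32/21, -2.
That gives 1 positive, 2 negative pivots.
H is indefinite, so the origin is a saddle point.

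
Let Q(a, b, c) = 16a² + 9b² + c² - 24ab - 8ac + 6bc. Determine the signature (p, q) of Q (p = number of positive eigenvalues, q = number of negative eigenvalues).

The associated matrix is A = [[16, -12, -4], [-12, 9, 3], [-4, 3, 1]].
Applying the same elementary operations to the rows and columns of A produces a congruent diagonal matrix with entries 16, 0, 0.
Counting signs: 1 positive, 2 zero.

(1, 0)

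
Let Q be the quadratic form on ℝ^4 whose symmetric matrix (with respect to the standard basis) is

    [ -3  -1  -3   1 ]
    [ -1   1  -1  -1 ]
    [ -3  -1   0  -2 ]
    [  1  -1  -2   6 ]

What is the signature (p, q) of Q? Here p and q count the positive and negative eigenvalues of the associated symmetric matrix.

(3, 1)

Symmetric row and column elimination reduces A to a congruent diagonal form with pivots -3, 4/3, 3, 2.
Counting signs: 3 positive, 1 negative.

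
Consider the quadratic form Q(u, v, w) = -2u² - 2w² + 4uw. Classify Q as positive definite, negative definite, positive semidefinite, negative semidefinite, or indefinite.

negative semidefinite

Write A = [[-2, 0, 2], [0, 0, 0], [2, 0, -2]].
Symmetric row and column elimination reduces A to a congruent diagonal form with pivots -2, 0, 0.
So there are 1 negative, 2 zero pivots.
Hence Q is negative semidefinite.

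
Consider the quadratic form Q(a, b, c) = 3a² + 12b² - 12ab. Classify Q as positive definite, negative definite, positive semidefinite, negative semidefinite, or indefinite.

positive semidefinite

Write A = [[3, -6, 0], [-6, 12, 0], [0, 0, 0]].
Applying the same elementary operations to the rows and columns of A produces a congruent diagonal matrix with entries 3, 0, 0.
That gives 1 positive, 2 zero pivots.
Hence Q is positive semidefinite.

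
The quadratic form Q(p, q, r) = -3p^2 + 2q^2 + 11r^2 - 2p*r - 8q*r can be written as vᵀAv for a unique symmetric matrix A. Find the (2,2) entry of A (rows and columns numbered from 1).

The coefficient of q^2 in Q is 2, and that is exactly A[2,2].

2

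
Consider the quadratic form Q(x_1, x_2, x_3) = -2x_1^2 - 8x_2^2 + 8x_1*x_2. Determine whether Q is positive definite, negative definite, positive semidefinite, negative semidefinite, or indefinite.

Write A = [[-2, 4, 0], [4, -8, 0], [0, 0, 0]].
Applying the same elementary operations to the rows and columns of A produces a congruent diagonal matrix with entries -2, 0, 0.
So there are 1 negative, 2 zero pivots.
Hence Q is negative semidefinite.

negative semidefinite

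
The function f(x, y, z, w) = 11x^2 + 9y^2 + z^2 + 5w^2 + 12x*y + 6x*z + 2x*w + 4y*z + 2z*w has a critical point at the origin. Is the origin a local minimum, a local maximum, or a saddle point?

The Hessian at the origin is H = [[22, 12, 6, 2], [12, 18, 4, 0], [6, 4, 2, 2], [2, 0, 2, 10]].
An LDLᵀ factorisation of H has diagonal entries 22, 126/11, 20/63, 12/5.
So there are 4 positive pivots.
H is positive definite, so the origin is a strict local minimum.

local minimum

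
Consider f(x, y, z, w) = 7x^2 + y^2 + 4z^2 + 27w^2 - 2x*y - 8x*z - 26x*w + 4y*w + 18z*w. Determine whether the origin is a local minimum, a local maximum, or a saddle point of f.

The Hessian at the origin is H = [[14, -2, -8, -26], [-2, 2, 0, 4], [-8, 0, 8, 18], [-26, 4, 18, 54]].
Congruent diagonalization of H (simultaneous row and column reduction) yields pivots 14, 12/7, 8/3, 3/2.
So there are 4 positive pivots.
H is positive definite, so the origin is a strict local minimum.

local minimum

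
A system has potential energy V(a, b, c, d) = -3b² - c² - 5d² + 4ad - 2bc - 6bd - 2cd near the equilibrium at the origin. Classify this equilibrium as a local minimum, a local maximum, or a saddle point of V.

saddle point

The Hessian at the origin is H = [[0, 0, 0, 4], [0, -6, -2, -6], [0, -2, -2, -2], [4, -6, -2, -10]].
H is indefinite, so the origin is a saddle point.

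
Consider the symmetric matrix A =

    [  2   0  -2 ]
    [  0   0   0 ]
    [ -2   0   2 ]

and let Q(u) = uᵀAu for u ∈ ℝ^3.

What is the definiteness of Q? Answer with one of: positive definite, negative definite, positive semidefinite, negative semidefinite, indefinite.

positive semidefinite

Symmetric row and column elimination reduces A to a congruent diagonal form with pivots 2, 0, 0.
Counting signs: 1 positive, 2 zero.
Hence Q is positive semidefinite.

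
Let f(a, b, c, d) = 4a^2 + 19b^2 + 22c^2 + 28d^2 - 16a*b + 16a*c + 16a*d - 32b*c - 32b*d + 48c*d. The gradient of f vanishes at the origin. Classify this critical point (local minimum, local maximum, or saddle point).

local minimum

The Hessian at the origin is H = [[8, -16, 16, 16], [-16, 38, -32, -32], [16, -32, 44, 48], [16, -32, 48, 56]].
Applying the same elementary operations to the rows and columns of H produces a congruent diagonal matrix with entries 8, 6, 12, 8/3.
Counting signs: 4 positive.
H is positive definite, so the origin is a strict local minimum.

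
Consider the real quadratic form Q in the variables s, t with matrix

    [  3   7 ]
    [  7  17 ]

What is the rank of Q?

2

An LDLᵀ factorisation of A has diagonal entries 3, 2/3.
Counting signs: 2 positive.
The rank is the number of nonzero pivots: 2.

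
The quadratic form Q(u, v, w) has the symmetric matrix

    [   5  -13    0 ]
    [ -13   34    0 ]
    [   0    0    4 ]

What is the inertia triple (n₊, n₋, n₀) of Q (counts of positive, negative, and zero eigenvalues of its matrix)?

Congruent diagonalization of A (simultaneous row and column reduction) yields pivots 5, 1/5, 4.
So there are 3 positive pivots.

(3, 0, 0)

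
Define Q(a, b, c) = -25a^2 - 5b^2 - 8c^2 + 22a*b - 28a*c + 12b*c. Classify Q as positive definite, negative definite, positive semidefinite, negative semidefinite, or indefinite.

negative semidefinite

The symmetric matrix is A = [[-25, 11, -14], [11, -5, 6], [-14, 6, -8]].
Symmetric row and column elimination reduces A to a congruent diagonal form with pivots -25, -4/25, 0.
That gives 2 negative, 1 zero pivots.
Hence Q is negative semidefinite.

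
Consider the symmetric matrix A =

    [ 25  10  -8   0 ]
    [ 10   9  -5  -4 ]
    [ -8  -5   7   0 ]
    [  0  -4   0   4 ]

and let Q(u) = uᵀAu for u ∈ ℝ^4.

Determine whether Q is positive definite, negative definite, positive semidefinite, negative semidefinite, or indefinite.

positive definite

Leading principal minors: Δ_1 = 25, Δ_2 = 125, Δ_3 = 474, Δ_4 = 120.
All leading principal minors are positive, so by Sylvester's criterion Q is positive definite.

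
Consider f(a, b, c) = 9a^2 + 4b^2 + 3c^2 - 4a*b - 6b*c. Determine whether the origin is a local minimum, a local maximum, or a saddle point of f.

local minimum

The Hessian at the origin is H = [[18, -4, 0], [-4, 8, -6], [0, -6, 6]].
Congruent diagonalization of H (simultaneous row and column reduction) yields pivots 18, 64/9, 15/16.
Counting signs: 3 positive.
H is positive definite, so the origin is a strict local minimum.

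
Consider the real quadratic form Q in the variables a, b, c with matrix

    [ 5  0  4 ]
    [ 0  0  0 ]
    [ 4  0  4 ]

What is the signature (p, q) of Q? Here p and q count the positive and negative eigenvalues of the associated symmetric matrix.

Congruent diagonalization of A (simultaneous row and column reduction) yields pivots 5, 0, 4/5.
That gives 2 positive, 1 zero pivots.

(2, 0)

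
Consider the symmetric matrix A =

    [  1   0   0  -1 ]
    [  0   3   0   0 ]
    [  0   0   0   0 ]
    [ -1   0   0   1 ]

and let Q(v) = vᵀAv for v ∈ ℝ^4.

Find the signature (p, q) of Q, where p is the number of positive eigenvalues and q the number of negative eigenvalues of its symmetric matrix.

(2, 0)

Symmetric row and column elimination reduces A to a congruent diagonal form with pivots 1, 3, 0, 0.
Counting signs: 2 positive, 2 zero.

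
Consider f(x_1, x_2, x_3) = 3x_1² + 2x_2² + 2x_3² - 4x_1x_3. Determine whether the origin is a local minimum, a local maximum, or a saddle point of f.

local minimum

The Hessian at the origin is H = [[6, 0, -4], [0, 4, 0], [-4, 0, 4]].
Applying the same elementary operations to the rows and columns of H produces a congruent diagonal matrix with entries 6, 4, 4/3.
So there are 3 positive pivots.
H is positive definite, so the origin is a strict local minimum.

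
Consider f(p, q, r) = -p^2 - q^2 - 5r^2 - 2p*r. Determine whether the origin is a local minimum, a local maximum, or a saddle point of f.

The Hessian at the origin is H = [[-2, 0, -2], [0, -2, 0], [-2, 0, -10]].
Congruent diagonalization of H (simultaneous row and column reduction) yields pivots -2, -2, -8.
So there are 3 negative pivots.
H is negative definite, so the origin is a strict local maximum.

local maximum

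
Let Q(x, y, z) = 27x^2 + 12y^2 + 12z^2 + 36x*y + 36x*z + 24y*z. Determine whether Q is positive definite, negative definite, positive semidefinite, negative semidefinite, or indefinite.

Write A = [[27, 18, 18], [18, 12, 12], [18, 12, 12]].
Congruent diagonalization of A (simultaneous row and column reduction) yields pivots 27, 0, 0.
Counting signs: 1 positive, 2 zero.
Hence Q is positive semidefinite.

positive semidefinite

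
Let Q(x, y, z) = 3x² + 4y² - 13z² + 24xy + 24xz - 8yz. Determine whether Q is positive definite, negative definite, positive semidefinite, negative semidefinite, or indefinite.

indefinite

Write A = [[3, 12, 12], [12, 4, -4], [12, -4, -13]].
Symmetric row and column elimination reduces A to a congruent diagonal form with pivots 3, -44, 5/11.
That gives 2 positive, 1 negative pivots.
Hence Q is indefinite.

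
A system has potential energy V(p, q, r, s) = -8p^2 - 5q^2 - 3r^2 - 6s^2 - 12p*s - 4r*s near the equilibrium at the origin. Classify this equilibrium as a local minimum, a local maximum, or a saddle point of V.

local maximum

The Hessian at the origin is H = [[-16, 0, 0, -12], [0, -10, 0, 0], [0, 0, -6, -4], [-12, 0, -4, -12]].
An LDLᵀ factorisation of H has diagonal entries -16, -10, -6, -1/3.
That gives 4 negative pivots.
H is negative definite, so the origin is a strict local maximum.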